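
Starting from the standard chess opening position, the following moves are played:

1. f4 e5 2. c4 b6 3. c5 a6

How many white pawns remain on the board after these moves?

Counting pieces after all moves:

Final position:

  a b c d e f g h
  ─────────────────
8│♜ ♞ ♝ ♛ ♚ ♝ ♞ ♜│8
7│· · ♟ ♟ · ♟ ♟ ♟│7
6│♟ ♟ · · · · · ·│6
5│· · ♙ · ♟ · · ·│5
4│· · · · · ♙ · ·│4
3│· · · · · · · ·│3
2│♙ ♙ · ♙ ♙ · ♙ ♙│2
1│♖ ♘ ♗ ♕ ♔ ♗ ♘ ♖│1
  ─────────────────
  a b c d e f g h


8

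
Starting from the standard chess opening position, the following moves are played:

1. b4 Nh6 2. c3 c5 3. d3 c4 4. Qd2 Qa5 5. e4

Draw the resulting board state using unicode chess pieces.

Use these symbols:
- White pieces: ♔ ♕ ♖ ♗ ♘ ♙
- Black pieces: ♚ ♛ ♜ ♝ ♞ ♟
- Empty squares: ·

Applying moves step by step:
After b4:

♜ ♞ ♝ ♛ ♚ ♝ ♞ ♜
♟ ♟ ♟ ♟ ♟ ♟ ♟ ♟
· · · · · · · ·
· · · · · · · ·
· ♙ · · · · · ·
· · · · · · · ·
♙ · ♙ ♙ ♙ ♙ ♙ ♙
♖ ♘ ♗ ♕ ♔ ♗ ♘ ♖


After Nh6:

♜ ♞ ♝ ♛ ♚ ♝ · ♜
♟ ♟ ♟ ♟ ♟ ♟ ♟ ♟
· · · · · · · ♞
· · · · · · · ·
· ♙ · · · · · ·
· · · · · · · ·
♙ · ♙ ♙ ♙ ♙ ♙ ♙
♖ ♘ ♗ ♕ ♔ ♗ ♘ ♖


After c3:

♜ ♞ ♝ ♛ ♚ ♝ · ♜
♟ ♟ ♟ ♟ ♟ ♟ ♟ ♟
· · · · · · · ♞
· · · · · · · ·
· ♙ · · · · · ·
· · ♙ · · · · ·
♙ · · ♙ ♙ ♙ ♙ ♙
♖ ♘ ♗ ♕ ♔ ♗ ♘ ♖


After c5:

♜ ♞ ♝ ♛ ♚ ♝ · ♜
♟ ♟ · ♟ ♟ ♟ ♟ ♟
· · · · · · · ♞
· · ♟ · · · · ·
· ♙ · · · · · ·
· · ♙ · · · · ·
♙ · · ♙ ♙ ♙ ♙ ♙
♖ ♘ ♗ ♕ ♔ ♗ ♘ ♖


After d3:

♜ ♞ ♝ ♛ ♚ ♝ · ♜
♟ ♟ · ♟ ♟ ♟ ♟ ♟
· · · · · · · ♞
· · ♟ · · · · ·
· ♙ · · · · · ·
· · ♙ ♙ · · · ·
♙ · · · ♙ ♙ ♙ ♙
♖ ♘ ♗ ♕ ♔ ♗ ♘ ♖


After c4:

♜ ♞ ♝ ♛ ♚ ♝ · ♜
♟ ♟ · ♟ ♟ ♟ ♟ ♟
· · · · · · · ♞
· · · · · · · ·
· ♙ ♟ · · · · ·
· · ♙ ♙ · · · ·
♙ · · · ♙ ♙ ♙ ♙
♖ ♘ ♗ ♕ ♔ ♗ ♘ ♖


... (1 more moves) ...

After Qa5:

♜ ♞ ♝ · ♚ ♝ · ♜
♟ ♟ · ♟ ♟ ♟ ♟ ♟
· · · · · · · ♞
♛ · · · · · · ·
· ♙ ♟ · · · · ·
· · ♙ ♙ · · · ·
♙ · · ♕ ♙ ♙ ♙ ♙
♖ ♘ ♗ · ♔ ♗ ♘ ♖


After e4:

♜ ♞ ♝ · ♚ ♝ · ♜
♟ ♟ · ♟ ♟ ♟ ♟ ♟
· · · · · · · ♞
♛ · · · · · · ·
· ♙ ♟ · ♙ · · ·
· · ♙ ♙ · · · ·
♙ · · ♕ · ♙ ♙ ♙
♖ ♘ ♗ · ♔ ♗ ♘ ♖



  a b c d e f g h
  ─────────────────
8│♜ ♞ ♝ · ♚ ♝ · ♜│8
7│♟ ♟ · ♟ ♟ ♟ ♟ ♟│7
6│· · · · · · · ♞│6
5│♛ · · · · · · ·│5
4│· ♙ ♟ · ♙ · · ·│4
3│· · ♙ ♙ · · · ·│3
2│♙ · · ♕ · ♙ ♙ ♙│2
1│♖ ♘ ♗ · ♔ ♗ ♘ ♖│1
  ─────────────────
  a b c d e f g h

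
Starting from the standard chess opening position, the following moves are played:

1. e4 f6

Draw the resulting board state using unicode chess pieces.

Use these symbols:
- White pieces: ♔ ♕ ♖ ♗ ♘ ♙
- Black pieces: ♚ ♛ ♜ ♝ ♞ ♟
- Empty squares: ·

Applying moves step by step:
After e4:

♜ ♞ ♝ ♛ ♚ ♝ ♞ ♜
♟ ♟ ♟ ♟ ♟ ♟ ♟ ♟
· · · · · · · ·
· · · · · · · ·
· · · · ♙ · · ·
· · · · · · · ·
♙ ♙ ♙ ♙ · ♙ ♙ ♙
♖ ♘ ♗ ♕ ♔ ♗ ♘ ♖


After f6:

♜ ♞ ♝ ♛ ♚ ♝ ♞ ♜
♟ ♟ ♟ ♟ ♟ · ♟ ♟
· · · · · ♟ · ·
· · · · · · · ·
· · · · ♙ · · ·
· · · · · · · ·
♙ ♙ ♙ ♙ · ♙ ♙ ♙
♖ ♘ ♗ ♕ ♔ ♗ ♘ ♖



  a b c d e f g h
  ─────────────────
8│♜ ♞ ♝ ♛ ♚ ♝ ♞ ♜│8
7│♟ ♟ ♟ ♟ ♟ · ♟ ♟│7
6│· · · · · ♟ · ·│6
5│· · · · · · · ·│5
4│· · · · ♙ · · ·│4
3│· · · · · · · ·│3
2│♙ ♙ ♙ ♙ · ♙ ♙ ♙│2
1│♖ ♘ ♗ ♕ ♔ ♗ ♘ ♖│1
  ─────────────────
  a b c d e f g h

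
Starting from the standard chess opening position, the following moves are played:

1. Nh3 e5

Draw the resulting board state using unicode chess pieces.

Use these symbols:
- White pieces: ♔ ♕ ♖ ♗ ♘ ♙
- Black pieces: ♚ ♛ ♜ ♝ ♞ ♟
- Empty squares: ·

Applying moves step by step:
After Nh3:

♜ ♞ ♝ ♛ ♚ ♝ ♞ ♜
♟ ♟ ♟ ♟ ♟ ♟ ♟ ♟
· · · · · · · ·
· · · · · · · ·
· · · · · · · ·
· · · · · · · ♘
♙ ♙ ♙ ♙ ♙ ♙ ♙ ♙
♖ ♘ ♗ ♕ ♔ ♗ · ♖


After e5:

♜ ♞ ♝ ♛ ♚ ♝ ♞ ♜
♟ ♟ ♟ ♟ · ♟ ♟ ♟
· · · · · · · ·
· · · · ♟ · · ·
· · · · · · · ·
· · · · · · · ♘
♙ ♙ ♙ ♙ ♙ ♙ ♙ ♙
♖ ♘ ♗ ♕ ♔ ♗ · ♖



  a b c d e f g h
  ─────────────────
8│♜ ♞ ♝ ♛ ♚ ♝ ♞ ♜│8
7│♟ ♟ ♟ ♟ · ♟ ♟ ♟│7
6│· · · · · · · ·│6
5│· · · · ♟ · · ·│5
4│· · · · · · · ·│4
3│· · · · · · · ♘│3
2│♙ ♙ ♙ ♙ ♙ ♙ ♙ ♙│2
1│♖ ♘ ♗ ♕ ♔ ♗ · ♖│1
  ─────────────────
  a b c d e f g h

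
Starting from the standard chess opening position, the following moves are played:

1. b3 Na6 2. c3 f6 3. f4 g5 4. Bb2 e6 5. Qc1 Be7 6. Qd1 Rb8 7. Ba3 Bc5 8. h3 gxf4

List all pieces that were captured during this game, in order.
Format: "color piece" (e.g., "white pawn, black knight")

Tracking captures:
  gxf4: captured white pawn

white pawn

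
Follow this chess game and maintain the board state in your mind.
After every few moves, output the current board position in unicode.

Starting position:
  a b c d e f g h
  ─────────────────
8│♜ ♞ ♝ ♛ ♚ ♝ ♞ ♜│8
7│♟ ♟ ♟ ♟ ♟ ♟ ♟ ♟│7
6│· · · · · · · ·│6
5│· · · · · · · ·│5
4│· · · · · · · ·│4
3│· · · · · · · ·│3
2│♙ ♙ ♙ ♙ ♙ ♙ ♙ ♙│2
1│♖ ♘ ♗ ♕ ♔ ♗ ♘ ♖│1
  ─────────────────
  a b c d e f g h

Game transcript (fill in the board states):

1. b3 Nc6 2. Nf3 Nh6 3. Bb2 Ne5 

  a b c d e f g h
  ─────────────────
8│♜ · ♝ ♛ ♚ ♝ · ♜│8
7│♟ ♟ ♟ ♟ ♟ ♟ ♟ ♟│7
6│· · · · · · · ♞│6
5│· · · · ♞ · · ·│5
4│· · · · · · · ·│4
3│· ♙ · · · ♘ · ·│3
2│♙ ♗ ♙ ♙ ♙ ♙ ♙ ♙│2
1│♖ ♘ · ♕ ♔ ♗ · ♖│1
  ─────────────────
  a b c d e f g h

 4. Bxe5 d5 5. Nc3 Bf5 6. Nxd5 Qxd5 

  a b c d e f g h
  ─────────────────
8│♜ · · · ♚ ♝ · ♜│8
7│♟ ♟ ♟ · ♟ ♟ ♟ ♟│7
6│· · · · · · · ♞│6
5│· · · ♛ ♗ ♝ · ·│5
4│· · · · · · · ·│4
3│· ♙ · · · ♘ · ·│3
2│♙ · ♙ ♙ ♙ ♙ ♙ ♙│2
1│♖ · · ♕ ♔ ♗ · ♖│1
  ─────────────────
  a b c d e f g h

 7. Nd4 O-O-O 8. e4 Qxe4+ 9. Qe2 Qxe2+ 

  a b c d e f g h
  ─────────────────
8│· · ♚ ♜ · ♝ · ♜│8
7│♟ ♟ ♟ · ♟ ♟ ♟ ♟│7
6│· · · · · · · ♞│6
5│· · · · ♗ ♝ · ·│5
4│· · · ♘ · · · ·│4
3│· ♙ · · · · · ·│3
2│♙ · ♙ ♙ ♛ ♙ ♙ ♙│2
1│♖ · · · ♔ ♗ · ♖│1
  ─────────────────
  a b c d e f g h

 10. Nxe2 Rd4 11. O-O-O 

  a b c d e f g h
  ─────────────────
8│· · ♚ · · ♝ · ♜│8
7│♟ ♟ ♟ · ♟ ♟ ♟ ♟│7
6│· · · · · · · ♞│6
5│· · · · ♗ ♝ · ·│5
4│· · · ♜ · · · ·│4
3│· ♙ · · · · · ·│3
2│♙ · ♙ ♙ ♘ ♙ ♙ ♙│2
1│· · ♔ ♖ · ♗ · ♖│1
  ─────────────────
  a b c d e f g h


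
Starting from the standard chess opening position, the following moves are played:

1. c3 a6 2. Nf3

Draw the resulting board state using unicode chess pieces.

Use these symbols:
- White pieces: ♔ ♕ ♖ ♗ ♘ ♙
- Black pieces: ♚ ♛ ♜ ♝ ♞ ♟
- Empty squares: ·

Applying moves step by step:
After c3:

♜ ♞ ♝ ♛ ♚ ♝ ♞ ♜
♟ ♟ ♟ ♟ ♟ ♟ ♟ ♟
· · · · · · · ·
· · · · · · · ·
· · · · · · · ·
· · ♙ · · · · ·
♙ ♙ · ♙ ♙ ♙ ♙ ♙
♖ ♘ ♗ ♕ ♔ ♗ ♘ ♖


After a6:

♜ ♞ ♝ ♛ ♚ ♝ ♞ ♜
· ♟ ♟ ♟ ♟ ♟ ♟ ♟
♟ · · · · · · ·
· · · · · · · ·
· · · · · · · ·
· · ♙ · · · · ·
♙ ♙ · ♙ ♙ ♙ ♙ ♙
♖ ♘ ♗ ♕ ♔ ♗ ♘ ♖


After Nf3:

♜ ♞ ♝ ♛ ♚ ♝ ♞ ♜
· ♟ ♟ ♟ ♟ ♟ ♟ ♟
♟ · · · · · · ·
· · · · · · · ·
· · · · · · · ·
· · ♙ · · ♘ · ·
♙ ♙ · ♙ ♙ ♙ ♙ ♙
♖ ♘ ♗ ♕ ♔ ♗ · ♖



  a b c d e f g h
  ─────────────────
8│♜ ♞ ♝ ♛ ♚ ♝ ♞ ♜│8
7│· ♟ ♟ ♟ ♟ ♟ ♟ ♟│7
6│♟ · · · · · · ·│6
5│· · · · · · · ·│5
4│· · · · · · · ·│4
3│· · ♙ · · ♘ · ·│3
2│♙ ♙ · ♙ ♙ ♙ ♙ ♙│2
1│♖ ♘ ♗ ♕ ♔ ♗ · ♖│1
  ─────────────────
  a b c d e f g h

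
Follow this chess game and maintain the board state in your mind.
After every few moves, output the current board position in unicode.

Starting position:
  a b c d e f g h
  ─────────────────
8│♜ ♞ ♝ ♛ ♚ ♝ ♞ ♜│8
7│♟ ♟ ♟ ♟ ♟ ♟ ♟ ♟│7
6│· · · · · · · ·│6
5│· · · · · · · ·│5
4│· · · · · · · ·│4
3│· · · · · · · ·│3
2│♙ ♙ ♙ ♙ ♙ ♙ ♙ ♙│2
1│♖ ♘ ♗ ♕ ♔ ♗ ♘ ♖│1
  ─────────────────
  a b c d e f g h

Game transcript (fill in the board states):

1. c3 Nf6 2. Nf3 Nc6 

  a b c d e f g h
  ─────────────────
8│♜ · ♝ ♛ ♚ ♝ · ♜│8
7│♟ ♟ ♟ ♟ ♟ ♟ ♟ ♟│7
6│· · ♞ · · ♞ · ·│6
5│· · · · · · · ·│5
4│· · · · · · · ·│4
3│· · ♙ · · ♘ · ·│3
2│♙ ♙ · ♙ ♙ ♙ ♙ ♙│2
1│♖ ♘ ♗ ♕ ♔ ♗ · ♖│1
  ─────────────────
  a b c d e f g h

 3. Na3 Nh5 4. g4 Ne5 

  a b c d e f g h
  ─────────────────
8│♜ · ♝ ♛ ♚ ♝ · ♜│8
7│♟ ♟ ♟ ♟ ♟ ♟ ♟ ♟│7
6│· · · · · · · ·│6
5│· · · · ♞ · · ♞│5
4│· · · · · · ♙ ·│4
3│♘ · ♙ · · ♘ · ·│3
2│♙ ♙ · ♙ ♙ ♙ · ♙│2
1│♖ · ♗ ♕ ♔ ♗ · ♖│1
  ─────────────────
  a b c d e f g h

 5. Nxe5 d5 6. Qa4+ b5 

  a b c d e f g h
  ─────────────────
8│♜ · ♝ ♛ ♚ ♝ · ♜│8
7│♟ · ♟ · ♟ ♟ ♟ ♟│7
6│· · · · · · · ·│6
5│· ♟ · ♟ ♘ · · ♞│5
4│♕ · · · · · ♙ ·│4
3│♘ · ♙ · · · · ·│3
2│♙ ♙ · ♙ ♙ ♙ · ♙│2
1│♖ · ♗ · ♔ ♗ · ♖│1
  ─────────────────
  a b c d e f g h

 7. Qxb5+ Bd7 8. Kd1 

  a b c d e f g h
  ─────────────────
8│♜ · · ♛ ♚ ♝ · ♜│8
7│♟ · ♟ ♝ ♟ ♟ ♟ ♟│7
6│· · · · · · · ·│6
5│· ♕ · ♟ ♘ · · ♞│5
4│· · · · · · ♙ ·│4
3│♘ · ♙ · · · · ·│3
2│♙ ♙ · ♙ ♙ ♙ · ♙│2
1│♖ · ♗ ♔ · ♗ · ♖│1
  ─────────────────
  a b c d e f g h


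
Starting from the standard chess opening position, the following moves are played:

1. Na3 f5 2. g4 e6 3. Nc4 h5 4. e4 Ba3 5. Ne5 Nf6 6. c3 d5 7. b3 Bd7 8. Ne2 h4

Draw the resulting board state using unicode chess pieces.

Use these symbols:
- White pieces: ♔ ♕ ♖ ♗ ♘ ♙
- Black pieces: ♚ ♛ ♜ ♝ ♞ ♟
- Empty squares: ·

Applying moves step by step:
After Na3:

♜ ♞ ♝ ♛ ♚ ♝ ♞ ♜
♟ ♟ ♟ ♟ ♟ ♟ ♟ ♟
· · · · · · · ·
· · · · · · · ·
· · · · · · · ·
♘ · · · · · · ·
♙ ♙ ♙ ♙ ♙ ♙ ♙ ♙
♖ · ♗ ♕ ♔ ♗ ♘ ♖


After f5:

♜ ♞ ♝ ♛ ♚ ♝ ♞ ♜
♟ ♟ ♟ ♟ ♟ · ♟ ♟
· · · · · · · ·
· · · · · ♟ · ·
· · · · · · · ·
♘ · · · · · · ·
♙ ♙ ♙ ♙ ♙ ♙ ♙ ♙
♖ · ♗ ♕ ♔ ♗ ♘ ♖


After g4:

♜ ♞ ♝ ♛ ♚ ♝ ♞ ♜
♟ ♟ ♟ ♟ ♟ · ♟ ♟
· · · · · · · ·
· · · · · ♟ · ·
· · · · · · ♙ ·
♘ · · · · · · ·
♙ ♙ ♙ ♙ ♙ ♙ · ♙
♖ · ♗ ♕ ♔ ♗ ♘ ♖


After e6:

♜ ♞ ♝ ♛ ♚ ♝ ♞ ♜
♟ ♟ ♟ ♟ · · ♟ ♟
· · · · ♟ · · ·
· · · · · ♟ · ·
· · · · · · ♙ ·
♘ · · · · · · ·
♙ ♙ ♙ ♙ ♙ ♙ · ♙
♖ · ♗ ♕ ♔ ♗ ♘ ♖


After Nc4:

♜ ♞ ♝ ♛ ♚ ♝ ♞ ♜
♟ ♟ ♟ ♟ · · ♟ ♟
· · · · ♟ · · ·
· · · · · ♟ · ·
· · ♘ · · · ♙ ·
· · · · · · · ·
♙ ♙ ♙ ♙ ♙ ♙ · ♙
♖ · ♗ ♕ ♔ ♗ ♘ ♖


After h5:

♜ ♞ ♝ ♛ ♚ ♝ ♞ ♜
♟ ♟ ♟ ♟ · · ♟ ·
· · · · ♟ · · ·
· · · · · ♟ · ♟
· · ♘ · · · ♙ ·
· · · · · · · ·
♙ ♙ ♙ ♙ ♙ ♙ · ♙
♖ · ♗ ♕ ♔ ♗ ♘ ♖


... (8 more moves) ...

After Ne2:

♜ ♞ · ♛ ♚ · · ♜
♟ ♟ ♟ ♝ · · ♟ ·
· · · · ♟ ♞ · ·
· · · ♟ ♘ ♟ · ♟
· · · · ♙ · ♙ ·
♝ ♙ ♙ · · · · ·
♙ · · ♙ ♘ ♙ · ♙
♖ · ♗ ♕ ♔ ♗ · ♖


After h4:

♜ ♞ · ♛ ♚ · · ♜
♟ ♟ ♟ ♝ · · ♟ ·
· · · · ♟ ♞ · ·
· · · ♟ ♘ ♟ · ·
· · · · ♙ · ♙ ♟
♝ ♙ ♙ · · · · ·
♙ · · ♙ ♘ ♙ · ♙
♖ · ♗ ♕ ♔ ♗ · ♖



  a b c d e f g h
  ─────────────────
8│♜ ♞ · ♛ ♚ · · ♜│8
7│♟ ♟ ♟ ♝ · · ♟ ·│7
6│· · · · ♟ ♞ · ·│6
5│· · · ♟ ♘ ♟ · ·│5
4│· · · · ♙ · ♙ ♟│4
3│♝ ♙ ♙ · · · · ·│3
2│♙ · · ♙ ♘ ♙ · ♙│2
1│♖ · ♗ ♕ ♔ ♗ · ♖│1
  ─────────────────
  a b c d e f g h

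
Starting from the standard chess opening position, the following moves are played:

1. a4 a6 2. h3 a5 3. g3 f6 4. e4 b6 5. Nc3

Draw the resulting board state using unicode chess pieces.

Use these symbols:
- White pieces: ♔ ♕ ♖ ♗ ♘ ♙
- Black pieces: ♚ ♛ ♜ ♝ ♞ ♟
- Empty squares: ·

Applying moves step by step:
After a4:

♜ ♞ ♝ ♛ ♚ ♝ ♞ ♜
♟ ♟ ♟ ♟ ♟ ♟ ♟ ♟
· · · · · · · ·
· · · · · · · ·
♙ · · · · · · ·
· · · · · · · ·
· ♙ ♙ ♙ ♙ ♙ ♙ ♙
♖ ♘ ♗ ♕ ♔ ♗ ♘ ♖


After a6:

♜ ♞ ♝ ♛ ♚ ♝ ♞ ♜
· ♟ ♟ ♟ ♟ ♟ ♟ ♟
♟ · · · · · · ·
· · · · · · · ·
♙ · · · · · · ·
· · · · · · · ·
· ♙ ♙ ♙ ♙ ♙ ♙ ♙
♖ ♘ ♗ ♕ ♔ ♗ ♘ ♖


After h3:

♜ ♞ ♝ ♛ ♚ ♝ ♞ ♜
· ♟ ♟ ♟ ♟ ♟ ♟ ♟
♟ · · · · · · ·
· · · · · · · ·
♙ · · · · · · ·
· · · · · · · ♙
· ♙ ♙ ♙ ♙ ♙ ♙ ·
♖ ♘ ♗ ♕ ♔ ♗ ♘ ♖


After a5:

♜ ♞ ♝ ♛ ♚ ♝ ♞ ♜
· ♟ ♟ ♟ ♟ ♟ ♟ ♟
· · · · · · · ·
♟ · · · · · · ·
♙ · · · · · · ·
· · · · · · · ♙
· ♙ ♙ ♙ ♙ ♙ ♙ ·
♖ ♘ ♗ ♕ ♔ ♗ ♘ ♖


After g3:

♜ ♞ ♝ ♛ ♚ ♝ ♞ ♜
· ♟ ♟ ♟ ♟ ♟ ♟ ♟
· · · · · · · ·
♟ · · · · · · ·
♙ · · · · · · ·
· · · · · · ♙ ♙
· ♙ ♙ ♙ ♙ ♙ · ·
♖ ♘ ♗ ♕ ♔ ♗ ♘ ♖


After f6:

♜ ♞ ♝ ♛ ♚ ♝ ♞ ♜
· ♟ ♟ ♟ ♟ · ♟ ♟
· · · · · ♟ · ·
♟ · · · · · · ·
♙ · · · · · · ·
· · · · · · ♙ ♙
· ♙ ♙ ♙ ♙ ♙ · ·
♖ ♘ ♗ ♕ ♔ ♗ ♘ ♖


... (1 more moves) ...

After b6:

♜ ♞ ♝ ♛ ♚ ♝ ♞ ♜
· · ♟ ♟ ♟ · ♟ ♟
· ♟ · · · ♟ · ·
♟ · · · · · · ·
♙ · · · ♙ · · ·
· · · · · · ♙ ♙
· ♙ ♙ ♙ · ♙ · ·
♖ ♘ ♗ ♕ ♔ ♗ ♘ ♖


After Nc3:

♜ ♞ ♝ ♛ ♚ ♝ ♞ ♜
· · ♟ ♟ ♟ · ♟ ♟
· ♟ · · · ♟ · ·
♟ · · · · · · ·
♙ · · · ♙ · · ·
· · ♘ · · · ♙ ♙
· ♙ ♙ ♙ · ♙ · ·
♖ · ♗ ♕ ♔ ♗ ♘ ♖



  a b c d e f g h
  ─────────────────
8│♜ ♞ ♝ ♛ ♚ ♝ ♞ ♜│8
7│· · ♟ ♟ ♟ · ♟ ♟│7
6│· ♟ · · · ♟ · ·│6
5│♟ · · · · · · ·│5
4│♙ · · · ♙ · · ·│4
3│· · ♘ · · · ♙ ♙│3
2│· ♙ ♙ ♙ · ♙ · ·│2
1│♖ · ♗ ♕ ♔ ♗ ♘ ♖│1
  ─────────────────
  a b c d e f g h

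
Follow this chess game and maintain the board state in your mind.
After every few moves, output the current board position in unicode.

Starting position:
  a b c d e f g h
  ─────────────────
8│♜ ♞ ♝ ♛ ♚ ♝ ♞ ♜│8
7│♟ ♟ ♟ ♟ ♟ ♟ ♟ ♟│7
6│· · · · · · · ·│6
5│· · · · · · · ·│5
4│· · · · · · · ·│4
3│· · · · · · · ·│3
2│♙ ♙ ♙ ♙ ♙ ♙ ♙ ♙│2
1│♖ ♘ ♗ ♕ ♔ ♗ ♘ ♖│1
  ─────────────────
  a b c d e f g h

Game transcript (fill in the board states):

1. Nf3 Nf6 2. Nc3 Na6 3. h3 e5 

  a b c d e f g h
  ─────────────────
8│♜ · ♝ ♛ ♚ ♝ · ♜│8
7│♟ ♟ ♟ ♟ · ♟ ♟ ♟│7
6│♞ · · · · ♞ · ·│6
5│· · · · ♟ · · ·│5
4│· · · · · · · ·│4
3│· · ♘ · · ♘ · ♙│3
2│♙ ♙ ♙ ♙ ♙ ♙ ♙ ·│2
1│♖ · ♗ ♕ ♔ ♗ · ♖│1
  ─────────────────
  a b c d e f g h

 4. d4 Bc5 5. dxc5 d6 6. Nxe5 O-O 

  a b c d e f g h
  ─────────────────
8│♜ · ♝ ♛ · ♜ ♚ ·│8
7│♟ ♟ ♟ · · ♟ ♟ ♟│7
6│♞ · · ♟ · ♞ · ·│6
5│· · ♙ · ♘ · · ·│5
4│· · · · · · · ·│4
3│· · ♘ · · · · ♙│3
2│♙ ♙ ♙ · ♙ ♙ ♙ ·│2
1│♖ · ♗ ♕ ♔ ♗ · ♖│1
  ─────────────────
  a b c d e f g h

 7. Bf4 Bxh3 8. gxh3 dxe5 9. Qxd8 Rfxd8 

  a b c d e f g h
  ─────────────────
8│♜ · · ♜ · · ♚ ·│8
7│♟ ♟ ♟ · · ♟ ♟ ♟│7
6│♞ · · · · ♞ · ·│6
5│· · ♙ · ♟ · · ·│5
4│· · · · · ♗ · ·│4
3│· · ♘ · · · · ♙│3
2│♙ ♙ ♙ · ♙ ♙ · ·│2
1│♖ · · · ♔ ♗ · ♖│1
  ─────────────────
  a b c d e f g h

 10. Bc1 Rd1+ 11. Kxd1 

  a b c d e f g h
  ─────────────────
8│♜ · · · · · ♚ ·│8
7│♟ ♟ ♟ · · ♟ ♟ ♟│7
6│♞ · · · · ♞ · ·│6
5│· · ♙ · ♟ · · ·│5
4│· · · · · · · ·│4
3│· · ♘ · · · · ♙│3
2│♙ ♙ ♙ · ♙ ♙ · ·│2
1│♖ · ♗ ♔ · ♗ · ♖│1
  ─────────────────
  a b c d e f g h


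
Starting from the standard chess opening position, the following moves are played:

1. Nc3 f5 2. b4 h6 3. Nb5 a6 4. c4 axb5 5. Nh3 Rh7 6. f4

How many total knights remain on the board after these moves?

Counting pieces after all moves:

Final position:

  a b c d e f g h
  ─────────────────
8│♜ ♞ ♝ ♛ ♚ ♝ ♞ ·│8
7│· ♟ ♟ ♟ ♟ · ♟ ♜│7
6│· · · · · · · ♟│6
5│· ♟ · · · ♟ · ·│5
4│· ♙ ♙ · · ♙ · ·│4
3│· · · · · · · ♘│3
2│♙ · · ♙ ♙ · ♙ ♙│2
1│♖ · ♗ ♕ ♔ ♗ · ♖│1
  ─────────────────
  a b c d e f g h


3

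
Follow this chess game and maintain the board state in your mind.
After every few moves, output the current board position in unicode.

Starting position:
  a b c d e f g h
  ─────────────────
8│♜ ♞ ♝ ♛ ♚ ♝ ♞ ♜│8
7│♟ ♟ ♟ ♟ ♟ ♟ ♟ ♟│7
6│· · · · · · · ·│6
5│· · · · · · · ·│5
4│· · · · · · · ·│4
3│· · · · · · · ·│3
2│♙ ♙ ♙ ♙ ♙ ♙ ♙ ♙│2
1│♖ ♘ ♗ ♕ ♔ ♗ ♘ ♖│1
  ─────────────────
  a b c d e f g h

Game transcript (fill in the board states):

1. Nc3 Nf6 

  a b c d e f g h
  ─────────────────
8│♜ ♞ ♝ ♛ ♚ ♝ · ♜│8
7│♟ ♟ ♟ ♟ ♟ ♟ ♟ ♟│7
6│· · · · · ♞ · ·│6
5│· · · · · · · ·│5
4│· · · · · · · ·│4
3│· · ♘ · · · · ·│3
2│♙ ♙ ♙ ♙ ♙ ♙ ♙ ♙│2
1│♖ · ♗ ♕ ♔ ♗ ♘ ♖│1
  ─────────────────
  a b c d e f g h

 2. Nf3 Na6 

  a b c d e f g h
  ─────────────────
8│♜ · ♝ ♛ ♚ ♝ · ♜│8
7│♟ ♟ ♟ ♟ ♟ ♟ ♟ ♟│7
6│♞ · · · · ♞ · ·│6
5│· · · · · · · ·│5
4│· · · · · · · ·│4
3│· · ♘ · · ♘ · ·│3
2│♙ ♙ ♙ ♙ ♙ ♙ ♙ ♙│2
1│♖ · ♗ ♕ ♔ ♗ · ♖│1
  ─────────────────
  a b c d e f g h

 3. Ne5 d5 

  a b c d e f g h
  ─────────────────
8│♜ · ♝ ♛ ♚ ♝ · ♜│8
7│♟ ♟ ♟ · ♟ ♟ ♟ ♟│7
6│♞ · · · · ♞ · ·│6
5│· · · ♟ ♘ · · ·│5
4│· · · · · · · ·│4
3│· · ♘ · · · · ·│3
2│♙ ♙ ♙ ♙ ♙ ♙ ♙ ♙│2
1│♖ · ♗ ♕ ♔ ♗ · ♖│1
  ─────────────────
  a b c d e f g h



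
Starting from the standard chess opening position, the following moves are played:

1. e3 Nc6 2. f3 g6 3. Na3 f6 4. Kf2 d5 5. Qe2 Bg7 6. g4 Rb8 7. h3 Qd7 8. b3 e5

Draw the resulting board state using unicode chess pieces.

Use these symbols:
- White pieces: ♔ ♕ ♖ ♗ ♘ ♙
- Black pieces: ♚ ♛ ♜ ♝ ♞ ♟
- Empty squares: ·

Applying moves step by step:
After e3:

♜ ♞ ♝ ♛ ♚ ♝ ♞ ♜
♟ ♟ ♟ ♟ ♟ ♟ ♟ ♟
· · · · · · · ·
· · · · · · · ·
· · · · · · · ·
· · · · ♙ · · ·
♙ ♙ ♙ ♙ · ♙ ♙ ♙
♖ ♘ ♗ ♕ ♔ ♗ ♘ ♖


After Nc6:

♜ · ♝ ♛ ♚ ♝ ♞ ♜
♟ ♟ ♟ ♟ ♟ ♟ ♟ ♟
· · ♞ · · · · ·
· · · · · · · ·
· · · · · · · ·
· · · · ♙ · · ·
♙ ♙ ♙ ♙ · ♙ ♙ ♙
♖ ♘ ♗ ♕ ♔ ♗ ♘ ♖


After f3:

♜ · ♝ ♛ ♚ ♝ ♞ ♜
♟ ♟ ♟ ♟ ♟ ♟ ♟ ♟
· · ♞ · · · · ·
· · · · · · · ·
· · · · · · · ·
· · · · ♙ ♙ · ·
♙ ♙ ♙ ♙ · · ♙ ♙
♖ ♘ ♗ ♕ ♔ ♗ ♘ ♖


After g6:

♜ · ♝ ♛ ♚ ♝ ♞ ♜
♟ ♟ ♟ ♟ ♟ ♟ · ♟
· · ♞ · · · ♟ ·
· · · · · · · ·
· · · · · · · ·
· · · · ♙ ♙ · ·
♙ ♙ ♙ ♙ · · ♙ ♙
♖ ♘ ♗ ♕ ♔ ♗ ♘ ♖


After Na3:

♜ · ♝ ♛ ♚ ♝ ♞ ♜
♟ ♟ ♟ ♟ ♟ ♟ · ♟
· · ♞ · · · ♟ ·
· · · · · · · ·
· · · · · · · ·
♘ · · · ♙ ♙ · ·
♙ ♙ ♙ ♙ · · ♙ ♙
♖ · ♗ ♕ ♔ ♗ ♘ ♖


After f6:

♜ · ♝ ♛ ♚ ♝ ♞ ♜
♟ ♟ ♟ ♟ ♟ · · ♟
· · ♞ · · ♟ ♟ ·
· · · · · · · ·
· · · · · · · ·
♘ · · · ♙ ♙ · ·
♙ ♙ ♙ ♙ · · ♙ ♙
♖ · ♗ ♕ ♔ ♗ ♘ ♖


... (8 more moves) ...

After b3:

· ♜ ♝ · ♚ · ♞ ♜
♟ ♟ ♟ ♛ ♟ · ♝ ♟
· · ♞ · · ♟ ♟ ·
· · · ♟ · · · ·
· · · · · · ♙ ·
♘ ♙ · · ♙ ♙ · ♙
♙ · ♙ ♙ ♕ ♔ · ·
♖ · ♗ · · ♗ ♘ ♖


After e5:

· ♜ ♝ · ♚ · ♞ ♜
♟ ♟ ♟ ♛ · · ♝ ♟
· · ♞ · · ♟ ♟ ·
· · · ♟ ♟ · · ·
· · · · · · ♙ ·
♘ ♙ · · ♙ ♙ · ♙
♙ · ♙ ♙ ♕ ♔ · ·
♖ · ♗ · · ♗ ♘ ♖



  a b c d e f g h
  ─────────────────
8│· ♜ ♝ · ♚ · ♞ ♜│8
7│♟ ♟ ♟ ♛ · · ♝ ♟│7
6│· · ♞ · · ♟ ♟ ·│6
5│· · · ♟ ♟ · · ·│5
4│· · · · · · ♙ ·│4
3│♘ ♙ · · ♙ ♙ · ♙│3
2│♙ · ♙ ♙ ♕ ♔ · ·│2
1│♖ · ♗ · · ♗ ♘ ♖│1
  ─────────────────
  a b c d e f g h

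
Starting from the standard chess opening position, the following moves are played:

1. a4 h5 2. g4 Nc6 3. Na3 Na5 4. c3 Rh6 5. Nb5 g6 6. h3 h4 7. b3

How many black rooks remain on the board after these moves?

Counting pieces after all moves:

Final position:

  a b c d e f g h
  ─────────────────
8│♜ · ♝ ♛ ♚ ♝ ♞ ·│8
7│♟ ♟ ♟ ♟ ♟ ♟ · ·│7
6│· · · · · · ♟ ♜│6
5│♞ ♘ · · · · · ·│5
4│♙ · · · · · ♙ ♟│4
3│· ♙ ♙ · · · · ♙│3
2│· · · ♙ ♙ ♙ · ·│2
1│♖ · ♗ ♕ ♔ ♗ ♘ ♖│1
  ─────────────────
  a b c d e f g h


2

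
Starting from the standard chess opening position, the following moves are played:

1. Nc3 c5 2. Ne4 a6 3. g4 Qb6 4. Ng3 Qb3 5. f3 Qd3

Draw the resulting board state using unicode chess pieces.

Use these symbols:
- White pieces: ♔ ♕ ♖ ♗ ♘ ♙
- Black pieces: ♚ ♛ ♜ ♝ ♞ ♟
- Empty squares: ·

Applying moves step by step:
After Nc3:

♜ ♞ ♝ ♛ ♚ ♝ ♞ ♜
♟ ♟ ♟ ♟ ♟ ♟ ♟ ♟
· · · · · · · ·
· · · · · · · ·
· · · · · · · ·
· · ♘ · · · · ·
♙ ♙ ♙ ♙ ♙ ♙ ♙ ♙
♖ · ♗ ♕ ♔ ♗ ♘ ♖


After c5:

♜ ♞ ♝ ♛ ♚ ♝ ♞ ♜
♟ ♟ · ♟ ♟ ♟ ♟ ♟
· · · · · · · ·
· · ♟ · · · · ·
· · · · · · · ·
· · ♘ · · · · ·
♙ ♙ ♙ ♙ ♙ ♙ ♙ ♙
♖ · ♗ ♕ ♔ ♗ ♘ ♖


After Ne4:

♜ ♞ ♝ ♛ ♚ ♝ ♞ ♜
♟ ♟ · ♟ ♟ ♟ ♟ ♟
· · · · · · · ·
· · ♟ · · · · ·
· · · · ♘ · · ·
· · · · · · · ·
♙ ♙ ♙ ♙ ♙ ♙ ♙ ♙
♖ · ♗ ♕ ♔ ♗ ♘ ♖


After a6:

♜ ♞ ♝ ♛ ♚ ♝ ♞ ♜
· ♟ · ♟ ♟ ♟ ♟ ♟
♟ · · · · · · ·
· · ♟ · · · · ·
· · · · ♘ · · ·
· · · · · · · ·
♙ ♙ ♙ ♙ ♙ ♙ ♙ ♙
♖ · ♗ ♕ ♔ ♗ ♘ ♖


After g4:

♜ ♞ ♝ ♛ ♚ ♝ ♞ ♜
· ♟ · ♟ ♟ ♟ ♟ ♟
♟ · · · · · · ·
· · ♟ · · · · ·
· · · · ♘ · ♙ ·
· · · · · · · ·
♙ ♙ ♙ ♙ ♙ ♙ · ♙
♖ · ♗ ♕ ♔ ♗ ♘ ♖


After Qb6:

♜ ♞ ♝ · ♚ ♝ ♞ ♜
· ♟ · ♟ ♟ ♟ ♟ ♟
♟ ♛ · · · · · ·
· · ♟ · · · · ·
· · · · ♘ · ♙ ·
· · · · · · · ·
♙ ♙ ♙ ♙ ♙ ♙ · ♙
♖ · ♗ ♕ ♔ ♗ ♘ ♖


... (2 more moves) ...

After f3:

♜ ♞ ♝ · ♚ ♝ ♞ ♜
· ♟ · ♟ ♟ ♟ ♟ ♟
♟ · · · · · · ·
· · ♟ · · · · ·
· · · · · · ♙ ·
· ♛ · · · ♙ ♘ ·
♙ ♙ ♙ ♙ ♙ · · ♙
♖ · ♗ ♕ ♔ ♗ ♘ ♖


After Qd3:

♜ ♞ ♝ · ♚ ♝ ♞ ♜
· ♟ · ♟ ♟ ♟ ♟ ♟
♟ · · · · · · ·
· · ♟ · · · · ·
· · · · · · ♙ ·
· · · ♛ · ♙ ♘ ·
♙ ♙ ♙ ♙ ♙ · · ♙
♖ · ♗ ♕ ♔ ♗ ♘ ♖



  a b c d e f g h
  ─────────────────
8│♜ ♞ ♝ · ♚ ♝ ♞ ♜│8
7│· ♟ · ♟ ♟ ♟ ♟ ♟│7
6│♟ · · · · · · ·│6
5│· · ♟ · · · · ·│5
4│· · · · · · ♙ ·│4
3│· · · ♛ · ♙ ♘ ·│3
2│♙ ♙ ♙ ♙ ♙ · · ♙│2
1│♖ · ♗ ♕ ♔ ♗ ♘ ♖│1
  ─────────────────
  a b c d e f g h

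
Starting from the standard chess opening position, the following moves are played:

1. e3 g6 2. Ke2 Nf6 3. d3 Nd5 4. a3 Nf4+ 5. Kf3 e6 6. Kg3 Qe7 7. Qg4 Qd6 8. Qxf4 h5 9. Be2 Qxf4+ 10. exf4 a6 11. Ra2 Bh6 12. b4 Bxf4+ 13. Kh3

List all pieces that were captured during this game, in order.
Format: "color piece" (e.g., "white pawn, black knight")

Tracking captures:
  Qxf4: captured black knight
  Qxf4+: captured white queen
  exf4: captured black queen
  Bxf4+: captured white pawn

black knight, white queen, black queen, white pawn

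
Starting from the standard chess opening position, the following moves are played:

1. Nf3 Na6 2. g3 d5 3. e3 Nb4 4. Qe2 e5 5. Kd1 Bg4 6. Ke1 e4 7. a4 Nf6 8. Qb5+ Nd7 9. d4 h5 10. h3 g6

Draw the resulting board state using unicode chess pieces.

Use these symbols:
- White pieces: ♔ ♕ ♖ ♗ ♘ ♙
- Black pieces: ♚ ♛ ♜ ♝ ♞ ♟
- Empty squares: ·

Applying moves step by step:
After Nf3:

♜ ♞ ♝ ♛ ♚ ♝ ♞ ♜
♟ ♟ ♟ ♟ ♟ ♟ ♟ ♟
· · · · · · · ·
· · · · · · · ·
· · · · · · · ·
· · · · · ♘ · ·
♙ ♙ ♙ ♙ ♙ ♙ ♙ ♙
♖ ♘ ♗ ♕ ♔ ♗ · ♖


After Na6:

♜ · ♝ ♛ ♚ ♝ ♞ ♜
♟ ♟ ♟ ♟ ♟ ♟ ♟ ♟
♞ · · · · · · ·
· · · · · · · ·
· · · · · · · ·
· · · · · ♘ · ·
♙ ♙ ♙ ♙ ♙ ♙ ♙ ♙
♖ ♘ ♗ ♕ ♔ ♗ · ♖


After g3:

♜ · ♝ ♛ ♚ ♝ ♞ ♜
♟ ♟ ♟ ♟ ♟ ♟ ♟ ♟
♞ · · · · · · ·
· · · · · · · ·
· · · · · · · ·
· · · · · ♘ ♙ ·
♙ ♙ ♙ ♙ ♙ ♙ · ♙
♖ ♘ ♗ ♕ ♔ ♗ · ♖


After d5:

♜ · ♝ ♛ ♚ ♝ ♞ ♜
♟ ♟ ♟ · ♟ ♟ ♟ ♟
♞ · · · · · · ·
· · · ♟ · · · ·
· · · · · · · ·
· · · · · ♘ ♙ ·
♙ ♙ ♙ ♙ ♙ ♙ · ♙
♖ ♘ ♗ ♕ ♔ ♗ · ♖


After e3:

♜ · ♝ ♛ ♚ ♝ ♞ ♜
♟ ♟ ♟ · ♟ ♟ ♟ ♟
♞ · · · · · · ·
· · · ♟ · · · ·
· · · · · · · ·
· · · · ♙ ♘ ♙ ·
♙ ♙ ♙ ♙ · ♙ · ♙
♖ ♘ ♗ ♕ ♔ ♗ · ♖


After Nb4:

♜ · ♝ ♛ ♚ ♝ ♞ ♜
♟ ♟ ♟ · ♟ ♟ ♟ ♟
· · · · · · · ·
· · · ♟ · · · ·
· ♞ · · · · · ·
· · · · ♙ ♘ ♙ ·
♙ ♙ ♙ ♙ · ♙ · ♙
♖ ♘ ♗ ♕ ♔ ♗ · ♖


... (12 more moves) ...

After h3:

♜ · · ♛ ♚ ♝ · ♜
♟ ♟ ♟ ♞ · ♟ ♟ ·
· · · · · · · ·
· ♕ · ♟ · · · ♟
♙ ♞ · ♙ ♟ · ♝ ·
· · · · ♙ ♘ ♙ ♙
· ♙ ♙ · · ♙ · ·
♖ ♘ ♗ · ♔ ♗ · ♖


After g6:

♜ · · ♛ ♚ ♝ · ♜
♟ ♟ ♟ ♞ · ♟ · ·
· · · · · · ♟ ·
· ♕ · ♟ · · · ♟
♙ ♞ · ♙ ♟ · ♝ ·
· · · · ♙ ♘ ♙ ♙
· ♙ ♙ · · ♙ · ·
♖ ♘ ♗ · ♔ ♗ · ♖



  a b c d e f g h
  ─────────────────
8│♜ · · ♛ ♚ ♝ · ♜│8
7│♟ ♟ ♟ ♞ · ♟ · ·│7
6│· · · · · · ♟ ·│6
5│· ♕ · ♟ · · · ♟│5
4│♙ ♞ · ♙ ♟ · ♝ ·│4
3│· · · · ♙ ♘ ♙ ♙│3
2│· ♙ ♙ · · ♙ · ·│2
1│♖ ♘ ♗ · ♔ ♗ · ♖│1
  ─────────────────
  a b c d e f g h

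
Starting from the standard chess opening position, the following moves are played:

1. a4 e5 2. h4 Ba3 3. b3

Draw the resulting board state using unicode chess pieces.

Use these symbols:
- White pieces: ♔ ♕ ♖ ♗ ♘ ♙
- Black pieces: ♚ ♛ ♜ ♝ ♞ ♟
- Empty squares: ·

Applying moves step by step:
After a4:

♜ ♞ ♝ ♛ ♚ ♝ ♞ ♜
♟ ♟ ♟ ♟ ♟ ♟ ♟ ♟
· · · · · · · ·
· · · · · · · ·
♙ · · · · · · ·
· · · · · · · ·
· ♙ ♙ ♙ ♙ ♙ ♙ ♙
♖ ♘ ♗ ♕ ♔ ♗ ♘ ♖


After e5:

♜ ♞ ♝ ♛ ♚ ♝ ♞ ♜
♟ ♟ ♟ ♟ · ♟ ♟ ♟
· · · · · · · ·
· · · · ♟ · · ·
♙ · · · · · · ·
· · · · · · · ·
· ♙ ♙ ♙ ♙ ♙ ♙ ♙
♖ ♘ ♗ ♕ ♔ ♗ ♘ ♖


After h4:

♜ ♞ ♝ ♛ ♚ ♝ ♞ ♜
♟ ♟ ♟ ♟ · ♟ ♟ ♟
· · · · · · · ·
· · · · ♟ · · ·
♙ · · · · · · ♙
· · · · · · · ·
· ♙ ♙ ♙ ♙ ♙ ♙ ·
♖ ♘ ♗ ♕ ♔ ♗ ♘ ♖


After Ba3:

♜ ♞ ♝ ♛ ♚ · ♞ ♜
♟ ♟ ♟ ♟ · ♟ ♟ ♟
· · · · · · · ·
· · · · ♟ · · ·
♙ · · · · · · ♙
♝ · · · · · · ·
· ♙ ♙ ♙ ♙ ♙ ♙ ·
♖ ♘ ♗ ♕ ♔ ♗ ♘ ♖


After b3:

♜ ♞ ♝ ♛ ♚ · ♞ ♜
♟ ♟ ♟ ♟ · ♟ ♟ ♟
· · · · · · · ·
· · · · ♟ · · ·
♙ · · · · · · ♙
♝ ♙ · · · · · ·
· · ♙ ♙ ♙ ♙ ♙ ·
♖ ♘ ♗ ♕ ♔ ♗ ♘ ♖



  a b c d e f g h
  ─────────────────
8│♜ ♞ ♝ ♛ ♚ · ♞ ♜│8
7│♟ ♟ ♟ ♟ · ♟ ♟ ♟│7
6│· · · · · · · ·│6
5│· · · · ♟ · · ·│5
4│♙ · · · · · · ♙│4
3│♝ ♙ · · · · · ·│3
2│· · ♙ ♙ ♙ ♙ ♙ ·│2
1│♖ ♘ ♗ ♕ ♔ ♗ ♘ ♖│1
  ─────────────────
  a b c d e f g h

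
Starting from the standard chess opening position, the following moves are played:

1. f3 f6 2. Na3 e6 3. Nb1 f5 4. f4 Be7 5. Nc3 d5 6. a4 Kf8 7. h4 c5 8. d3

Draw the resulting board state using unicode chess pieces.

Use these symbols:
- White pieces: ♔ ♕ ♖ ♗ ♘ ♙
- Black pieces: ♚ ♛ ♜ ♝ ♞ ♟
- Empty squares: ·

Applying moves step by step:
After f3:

♜ ♞ ♝ ♛ ♚ ♝ ♞ ♜
♟ ♟ ♟ ♟ ♟ ♟ ♟ ♟
· · · · · · · ·
· · · · · · · ·
· · · · · · · ·
· · · · · ♙ · ·
♙ ♙ ♙ ♙ ♙ · ♙ ♙
♖ ♘ ♗ ♕ ♔ ♗ ♘ ♖


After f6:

♜ ♞ ♝ ♛ ♚ ♝ ♞ ♜
♟ ♟ ♟ ♟ ♟ · ♟ ♟
· · · · · ♟ · ·
· · · · · · · ·
· · · · · · · ·
· · · · · ♙ · ·
♙ ♙ ♙ ♙ ♙ · ♙ ♙
♖ ♘ ♗ ♕ ♔ ♗ ♘ ♖


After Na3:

♜ ♞ ♝ ♛ ♚ ♝ ♞ ♜
♟ ♟ ♟ ♟ ♟ · ♟ ♟
· · · · · ♟ · ·
· · · · · · · ·
· · · · · · · ·
♘ · · · · ♙ · ·
♙ ♙ ♙ ♙ ♙ · ♙ ♙
♖ · ♗ ♕ ♔ ♗ ♘ ♖


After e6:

♜ ♞ ♝ ♛ ♚ ♝ ♞ ♜
♟ ♟ ♟ ♟ · · ♟ ♟
· · · · ♟ ♟ · ·
· · · · · · · ·
· · · · · · · ·
♘ · · · · ♙ · ·
♙ ♙ ♙ ♙ ♙ · ♙ ♙
♖ · ♗ ♕ ♔ ♗ ♘ ♖


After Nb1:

♜ ♞ ♝ ♛ ♚ ♝ ♞ ♜
♟ ♟ ♟ ♟ · · ♟ ♟
· · · · ♟ ♟ · ·
· · · · · · · ·
· · · · · · · ·
· · · · · ♙ · ·
♙ ♙ ♙ ♙ ♙ · ♙ ♙
♖ ♘ ♗ ♕ ♔ ♗ ♘ ♖


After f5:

♜ ♞ ♝ ♛ ♚ ♝ ♞ ♜
♟ ♟ ♟ ♟ · · ♟ ♟
· · · · ♟ · · ·
· · · · · ♟ · ·
· · · · · · · ·
· · · · · ♙ · ·
♙ ♙ ♙ ♙ ♙ · ♙ ♙
♖ ♘ ♗ ♕ ♔ ♗ ♘ ♖


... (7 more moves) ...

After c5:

♜ ♞ ♝ ♛ · ♚ ♞ ♜
♟ ♟ · · ♝ · ♟ ♟
· · · · ♟ · · ·
· · ♟ ♟ · ♟ · ·
♙ · · · · ♙ · ♙
· · ♘ · · · · ·
· ♙ ♙ ♙ ♙ · ♙ ·
♖ · ♗ ♕ ♔ ♗ ♘ ♖


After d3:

♜ ♞ ♝ ♛ · ♚ ♞ ♜
♟ ♟ · · ♝ · ♟ ♟
· · · · ♟ · · ·
· · ♟ ♟ · ♟ · ·
♙ · · · · ♙ · ♙
· · ♘ ♙ · · · ·
· ♙ ♙ · ♙ · ♙ ·
♖ · ♗ ♕ ♔ ♗ ♘ ♖



  a b c d e f g h
  ─────────────────
8│♜ ♞ ♝ ♛ · ♚ ♞ ♜│8
7│♟ ♟ · · ♝ · ♟ ♟│7
6│· · · · ♟ · · ·│6
5│· · ♟ ♟ · ♟ · ·│5
4│♙ · · · · ♙ · ♙│4
3│· · ♘ ♙ · · · ·│3
2│· ♙ ♙ · ♙ · ♙ ·│2
1│♖ · ♗ ♕ ♔ ♗ ♘ ♖│1
  ─────────────────
  a b c d e f g h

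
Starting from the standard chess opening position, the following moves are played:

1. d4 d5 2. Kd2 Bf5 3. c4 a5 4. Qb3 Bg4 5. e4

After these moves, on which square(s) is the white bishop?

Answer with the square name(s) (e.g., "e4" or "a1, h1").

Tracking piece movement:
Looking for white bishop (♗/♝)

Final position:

  a b c d e f g h
  ─────────────────
8│♜ ♞ · ♛ ♚ ♝ ♞ ♜│8
7│· ♟ ♟ · ♟ ♟ ♟ ♟│7
6│· · · · · · · ·│6
5│♟ · · ♟ · · · ·│5
4│· · ♙ ♙ ♙ · ♝ ·│4
3│· ♕ · · · · · ·│3
2│♙ ♙ · ♔ · ♙ ♙ ♙│2
1│♖ ♘ ♗ · · ♗ ♘ ♖│1
  ─────────────────
  a b c d e f g h


c1, f1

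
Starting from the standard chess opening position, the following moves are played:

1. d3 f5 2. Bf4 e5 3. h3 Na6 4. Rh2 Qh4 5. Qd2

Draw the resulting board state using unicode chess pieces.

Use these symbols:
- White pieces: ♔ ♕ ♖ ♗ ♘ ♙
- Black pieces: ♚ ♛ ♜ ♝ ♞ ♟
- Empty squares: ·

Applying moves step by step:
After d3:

♜ ♞ ♝ ♛ ♚ ♝ ♞ ♜
♟ ♟ ♟ ♟ ♟ ♟ ♟ ♟
· · · · · · · ·
· · · · · · · ·
· · · · · · · ·
· · · ♙ · · · ·
♙ ♙ ♙ · ♙ ♙ ♙ ♙
♖ ♘ ♗ ♕ ♔ ♗ ♘ ♖


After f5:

♜ ♞ ♝ ♛ ♚ ♝ ♞ ♜
♟ ♟ ♟ ♟ ♟ · ♟ ♟
· · · · · · · ·
· · · · · ♟ · ·
· · · · · · · ·
· · · ♙ · · · ·
♙ ♙ ♙ · ♙ ♙ ♙ ♙
♖ ♘ ♗ ♕ ♔ ♗ ♘ ♖


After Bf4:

♜ ♞ ♝ ♛ ♚ ♝ ♞ ♜
♟ ♟ ♟ ♟ ♟ · ♟ ♟
· · · · · · · ·
· · · · · ♟ · ·
· · · · · ♗ · ·
· · · ♙ · · · ·
♙ ♙ ♙ · ♙ ♙ ♙ ♙
♖ ♘ · ♕ ♔ ♗ ♘ ♖


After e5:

♜ ♞ ♝ ♛ ♚ ♝ ♞ ♜
♟ ♟ ♟ ♟ · · ♟ ♟
· · · · · · · ·
· · · · ♟ ♟ · ·
· · · · · ♗ · ·
· · · ♙ · · · ·
♙ ♙ ♙ · ♙ ♙ ♙ ♙
♖ ♘ · ♕ ♔ ♗ ♘ ♖


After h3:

♜ ♞ ♝ ♛ ♚ ♝ ♞ ♜
♟ ♟ ♟ ♟ · · ♟ ♟
· · · · · · · ·
· · · · ♟ ♟ · ·
· · · · · ♗ · ·
· · · ♙ · · · ♙
♙ ♙ ♙ · ♙ ♙ ♙ ·
♖ ♘ · ♕ ♔ ♗ ♘ ♖


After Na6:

♜ · ♝ ♛ ♚ ♝ ♞ ♜
♟ ♟ ♟ ♟ · · ♟ ♟
♞ · · · · · · ·
· · · · ♟ ♟ · ·
· · · · · ♗ · ·
· · · ♙ · · · ♙
♙ ♙ ♙ · ♙ ♙ ♙ ·
♖ ♘ · ♕ ♔ ♗ ♘ ♖


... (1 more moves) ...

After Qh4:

♜ · ♝ · ♚ ♝ ♞ ♜
♟ ♟ ♟ ♟ · · ♟ ♟
♞ · · · · · · ·
· · · · ♟ ♟ · ·
· · · · · ♗ · ♛
· · · ♙ · · · ♙
♙ ♙ ♙ · ♙ ♙ ♙ ♖
♖ ♘ · ♕ ♔ ♗ ♘ ·


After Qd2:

♜ · ♝ · ♚ ♝ ♞ ♜
♟ ♟ ♟ ♟ · · ♟ ♟
♞ · · · · · · ·
· · · · ♟ ♟ · ·
· · · · · ♗ · ♛
· · · ♙ · · · ♙
♙ ♙ ♙ ♕ ♙ ♙ ♙ ♖
♖ ♘ · · ♔ ♗ ♘ ·



  a b c d e f g h
  ─────────────────
8│♜ · ♝ · ♚ ♝ ♞ ♜│8
7│♟ ♟ ♟ ♟ · · ♟ ♟│7
6│♞ · · · · · · ·│6
5│· · · · ♟ ♟ · ·│5
4│· · · · · ♗ · ♛│4
3│· · · ♙ · · · ♙│3
2│♙ ♙ ♙ ♕ ♙ ♙ ♙ ♖│2
1│♖ ♘ · · ♔ ♗ ♘ ·│1
  ─────────────────
  a b c d e f g h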